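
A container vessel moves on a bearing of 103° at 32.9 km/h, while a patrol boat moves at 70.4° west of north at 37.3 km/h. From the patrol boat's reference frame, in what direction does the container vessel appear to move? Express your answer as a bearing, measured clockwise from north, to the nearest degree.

Taking east as x and north as y: container vessel velocity = (32.057, -7.401) km/h; patrol boat velocity = (-35.139, 12.512) km/h.
Velocity of container vessel relative to patrol boat = (32.057, -7.401) − (-35.139, 12.512) = (67.196, -19.913) km/h.
Bearing = atan2(67.20, -19.91) = 106.51° clockwise from north.

107°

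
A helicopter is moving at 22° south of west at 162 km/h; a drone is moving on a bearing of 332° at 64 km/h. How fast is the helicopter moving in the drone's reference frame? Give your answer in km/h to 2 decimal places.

Taking east as x and north as y: helicopter velocity = (-150.204, -60.686) km/h; drone velocity = (-30.046, 56.509) km/h.
Velocity of helicopter relative to drone = (-150.204, -60.686) − (-30.046, 56.509) = (-120.158, -117.195) km/h.
Magnitude = |(-120.158, -117.195)| = 167.847 km/h.

167.85 km/h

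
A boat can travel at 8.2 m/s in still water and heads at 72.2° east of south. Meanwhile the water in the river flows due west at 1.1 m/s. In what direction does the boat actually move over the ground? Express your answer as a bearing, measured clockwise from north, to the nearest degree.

Taking east as x and north as y: velocity relative to the water = (7.807, -2.507) m/s; the water relative to ground = (-1.100, 0.000) m/s.
Velocity relative to ground = (7.807, -2.507) + (-1.100, 0.000) = (6.707, -2.507) m/s.
Bearing = atan2(6.71, -2.51) = 110.49° clockwise from north.

110°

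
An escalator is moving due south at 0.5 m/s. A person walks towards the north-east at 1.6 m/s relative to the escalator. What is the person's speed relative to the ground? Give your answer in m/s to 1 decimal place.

1.3 m/s

Taking east as x and north as y: escalator velocity = (0.000, -0.500) m/s; person velocity relative to escalator = (1.131, 1.131) m/s.
Velocity relative to ground = (0.000, -0.500) + (1.131, 1.131) = (1.131, 0.631) m/s.
Speed = |(1.131, 0.631)| = 1.296 m/s.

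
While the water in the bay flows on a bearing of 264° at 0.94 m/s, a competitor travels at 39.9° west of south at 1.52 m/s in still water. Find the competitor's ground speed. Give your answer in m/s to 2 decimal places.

Taking east as x and north as y: velocity relative to the water = (-0.975, -1.166) m/s; the water relative to ground = (-0.935, -0.098) m/s.
Velocity relative to ground = (-0.975, -1.166) + (-0.935, -0.098) = (-1.910, -1.264) m/s.
Speed = |(-1.910, -1.264)| = 2.290 m/s.

2.29 m/s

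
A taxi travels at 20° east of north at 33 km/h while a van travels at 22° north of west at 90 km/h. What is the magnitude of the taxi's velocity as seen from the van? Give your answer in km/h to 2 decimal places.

Taking east as x and north as y: taxi velocity = (11.287, 31.010) km/h; van velocity = (-83.447, 33.715) km/h.
Velocity of taxi relative to van = (11.287, 31.010) − (-83.447, 33.715) = (94.733, -2.705) km/h.
Magnitude = |(94.733, -2.705)| = 94.772 km/h.

94.77 km/h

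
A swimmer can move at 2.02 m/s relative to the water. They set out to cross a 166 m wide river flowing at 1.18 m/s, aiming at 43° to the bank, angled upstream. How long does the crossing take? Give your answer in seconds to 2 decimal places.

120.50 s

The component of the swimmer's velocity perpendicular to the bank is 2.02 × sin 43° = 1.378 m/s.
Only the cross-stream component determines the crossing time; the current contributes nothing perpendicular to the bank.
Time = 166 / 1.378 = 120.496 s.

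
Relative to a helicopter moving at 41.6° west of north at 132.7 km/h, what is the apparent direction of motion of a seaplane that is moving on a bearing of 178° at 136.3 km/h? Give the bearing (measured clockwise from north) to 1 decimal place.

Taking east as x and north as y: seaplane velocity = (4.757, -136.217) km/h; helicopter velocity = (-88.103, 99.233) km/h.
Velocity of seaplane relative to helicopter = (4.757, -136.217) − (-88.103, 99.233) = (92.860, -235.450) km/h.
Bearing = atan2(92.86, -235.45) = 158.48° clockwise from north.

158.5°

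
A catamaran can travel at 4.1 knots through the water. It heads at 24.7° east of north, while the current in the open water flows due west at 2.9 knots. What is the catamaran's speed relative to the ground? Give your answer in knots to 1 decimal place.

Taking east as x and north as y: velocity relative to the water = (1.713, 3.725) knots; the water relative to ground = (-2.900, 0.000) knots.
Velocity relative to ground = (1.713, 3.725) + (-2.900, 0.000) = (-1.187, 3.725) knots.
Speed = |(-1.187, 3.725)| = 3.909 knots.

3.9 knots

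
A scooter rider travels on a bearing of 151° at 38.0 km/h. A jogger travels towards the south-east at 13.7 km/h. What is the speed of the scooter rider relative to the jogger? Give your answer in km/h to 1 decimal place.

Taking east as x and north as y: scooter rider velocity = (18.423, -33.236) km/h; jogger velocity = (9.687, -9.687) km/h.
Velocity of scooter rider relative to jogger = (18.423, -33.236) − (9.687, -9.687) = (8.735, -23.548) km/h.
Magnitude = |(8.735, -23.548)| = 25.116 km/h.

25.1 km/h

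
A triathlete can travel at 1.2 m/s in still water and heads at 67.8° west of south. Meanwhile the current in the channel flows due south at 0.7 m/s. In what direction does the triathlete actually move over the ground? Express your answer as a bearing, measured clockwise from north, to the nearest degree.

224°

Taking east as x and north as y: velocity relative to the water = (-1.111, -0.453) m/s; the water relative to ground = (0.000, -0.700) m/s.
Velocity relative to ground = (-1.111, -0.453) + (0.000, -0.700) = (-1.111, -1.153) m/s.
Bearing = atan2(-1.11, -1.15) = 223.93° clockwise from north.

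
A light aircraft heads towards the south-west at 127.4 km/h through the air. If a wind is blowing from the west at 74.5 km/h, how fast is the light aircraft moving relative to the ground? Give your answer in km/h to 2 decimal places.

Taking east as x and north as y: velocity relative to the air = (-90.085, -90.085) km/h; the air relative to ground = (74.500, 0.000) km/h.
Velocity relative to ground = (-90.085, -90.085) + (74.500, 0.000) = (-15.585, -90.085) km/h.
Speed = |(-15.585, -90.085)| = 91.424 km/h.

91.42 km/h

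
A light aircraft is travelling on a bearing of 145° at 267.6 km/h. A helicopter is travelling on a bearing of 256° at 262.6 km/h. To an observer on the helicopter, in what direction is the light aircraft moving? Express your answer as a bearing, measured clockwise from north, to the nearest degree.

111°

Taking east as x and north as y: light aircraft velocity = (153.489, -219.205) km/h; helicopter velocity = (-254.800, -63.529) km/h.
Velocity of light aircraft relative to helicopter = (153.489, -219.205) − (-254.800, -63.529) = (408.289, -155.676) km/h.
Bearing = atan2(408.29, -155.68) = 110.87° clockwise from north.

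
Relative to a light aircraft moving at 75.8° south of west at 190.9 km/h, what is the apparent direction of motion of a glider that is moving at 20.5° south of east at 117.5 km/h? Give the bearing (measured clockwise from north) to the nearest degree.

Taking east as x and north as y: glider velocity = (110.059, -41.149) km/h; light aircraft velocity = (-46.829, -185.067) km/h.
Velocity of glider relative to light aircraft = (110.059, -41.149) − (-46.829, -185.067) = (156.888, 143.918) km/h.
Bearing = atan2(156.89, 143.92) = 47.47° clockwise from north.

047°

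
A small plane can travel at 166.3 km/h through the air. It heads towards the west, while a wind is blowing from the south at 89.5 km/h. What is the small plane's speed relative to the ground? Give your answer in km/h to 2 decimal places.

Taking east as x and north as y: velocity relative to the air = (-166.300, 0.000) km/h; the air relative to ground = (0.000, 89.500) km/h.
Velocity relative to ground = (-166.300, 0.000) + (0.000, 89.500) = (-166.300, 89.500) km/h.
Speed = |(-166.300, 89.500)| = 188.854 km/h.

188.85 km/h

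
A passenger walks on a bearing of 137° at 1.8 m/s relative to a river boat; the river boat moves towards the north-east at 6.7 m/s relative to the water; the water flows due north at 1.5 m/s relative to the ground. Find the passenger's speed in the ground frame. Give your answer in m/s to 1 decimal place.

7.7 m/s

In east/north components (m/s): passenger relative to river boat = (1.228, -1.316); river boat relative to water = (4.738, 4.738); water relative to ground = (0.000, 1.500).
Sum = (5.965, 4.921) m/s.
Speed = |(5.965, 4.921)| = 7.733 m/s.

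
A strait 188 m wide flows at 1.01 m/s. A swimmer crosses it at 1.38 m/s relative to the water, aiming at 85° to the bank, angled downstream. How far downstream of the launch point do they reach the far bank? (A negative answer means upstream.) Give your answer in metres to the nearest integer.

Perpendicular speed = 1.375 m/s; crossing time = 188 / 1.375 = 136.752 s.
Net downstream speed = 1.130 m/s.
Drift = 1.130 × 136.752 = 154.568 m (downstream).

155 m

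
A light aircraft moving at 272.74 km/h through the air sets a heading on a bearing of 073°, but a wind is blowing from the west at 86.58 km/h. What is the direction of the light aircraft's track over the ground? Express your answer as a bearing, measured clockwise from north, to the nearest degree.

077°

Taking east as x and north as y: velocity relative to the air = (260.823, 79.741) km/h; the air relative to ground = (86.580, 0.000) km/h.
Velocity relative to ground = (260.823, 79.741) + (86.580, 0.000) = (347.403, 79.741) km/h.
Bearing = atan2(347.40, 79.74) = 77.07° clockwise from north.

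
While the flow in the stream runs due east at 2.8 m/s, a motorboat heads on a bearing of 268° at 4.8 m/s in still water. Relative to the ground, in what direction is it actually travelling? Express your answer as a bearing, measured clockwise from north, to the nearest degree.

Taking east as x and north as y: velocity relative to the water = (-4.797, -0.168) m/s; the water relative to ground = (2.800, 0.000) m/s.
Velocity relative to ground = (-4.797, -0.168) + (2.800, 0.000) = (-1.997, -0.168) m/s.
Bearing = atan2(-2.00, -0.17) = 265.21° clockwise from north.

265°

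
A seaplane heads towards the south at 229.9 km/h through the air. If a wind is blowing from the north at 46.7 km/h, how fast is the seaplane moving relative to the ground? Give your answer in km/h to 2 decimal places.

276.60 km/h

Taking east as x and north as y: velocity relative to the air = (0.000, -229.900) km/h; the air relative to ground = (0.000, -46.700) km/h.
Velocity relative to ground = (0.000, -229.900) + (0.000, -46.700) = (0.000, -276.600) km/h.
Speed = |(0.000, -276.600)| = 276.600 km/h.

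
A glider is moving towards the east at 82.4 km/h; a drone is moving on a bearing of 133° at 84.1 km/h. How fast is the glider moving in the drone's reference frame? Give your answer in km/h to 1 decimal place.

Taking east as x and north as y: glider velocity = (82.400, 0.000) km/h; drone velocity = (61.507, -57.356) km/h.
Velocity of glider relative to drone = (82.400, 0.000) − (61.507, -57.356) = (20.893, 57.356) km/h.
Magnitude = |(20.893, 57.356)| = 61.043 km/h.

61.0 km/h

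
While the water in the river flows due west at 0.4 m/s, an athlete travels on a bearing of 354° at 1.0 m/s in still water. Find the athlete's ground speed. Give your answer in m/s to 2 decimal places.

Taking east as x and north as y: velocity relative to the water = (-0.105, 0.995) m/s; the water relative to ground = (-0.400, 0.000) m/s.
Velocity relative to ground = (-0.105, 0.995) + (-0.400, 0.000) = (-0.505, 0.995) m/s.
Speed = |(-0.505, 0.995)| = 1.115 m/s.

1.12 m/s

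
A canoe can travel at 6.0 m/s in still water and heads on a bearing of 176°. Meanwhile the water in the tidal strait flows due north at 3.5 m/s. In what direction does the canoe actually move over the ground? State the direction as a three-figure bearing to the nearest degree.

Taking east as x and north as y: velocity relative to the water = (0.419, -5.985) m/s; the water relative to ground = (0.000, 3.500) m/s.
Velocity relative to ground = (0.419, -5.985) + (0.000, 3.500) = (0.419, -2.485) m/s.
Bearing = atan2(0.42, -2.49) = 170.44° clockwise from north.

170°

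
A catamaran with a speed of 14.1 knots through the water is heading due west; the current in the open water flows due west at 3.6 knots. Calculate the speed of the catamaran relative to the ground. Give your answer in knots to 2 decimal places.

17.70 knots

Taking east as x and north as y: velocity relative to the water = (-14.100, 0.000) knots; the water relative to ground = (-3.600, 0.000) knots.
Velocity relative to ground = (-14.100, 0.000) + (-3.600, 0.000) = (-17.700, 0.000) knots.
Speed = |(-17.700, 0.000)| = 17.700 knots.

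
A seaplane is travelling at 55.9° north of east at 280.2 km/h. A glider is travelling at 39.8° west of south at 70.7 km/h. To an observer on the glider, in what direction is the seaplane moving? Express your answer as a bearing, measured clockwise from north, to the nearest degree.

Taking east as x and north as y: seaplane velocity = (157.091, 232.023) km/h; glider velocity = (-45.256, -54.318) km/h.
Velocity of seaplane relative to glider = (157.091, 232.023) − (-45.256, -54.318) = (202.347, 286.340) km/h.
Bearing = atan2(202.35, 286.34) = 35.25° clockwise from north.

035°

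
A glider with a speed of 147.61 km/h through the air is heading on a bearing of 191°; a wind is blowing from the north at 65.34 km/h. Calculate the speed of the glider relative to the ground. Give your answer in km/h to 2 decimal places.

212.12 km/h

Taking east as x and north as y: velocity relative to the air = (-28.165, -144.898) km/h; the air relative to ground = (0.000, -65.340) km/h.
Velocity relative to ground = (-28.165, -144.898) + (0.000, -65.340) = (-28.165, -210.238) km/h.
Speed = |(-28.165, -210.238)| = 212.116 km/h.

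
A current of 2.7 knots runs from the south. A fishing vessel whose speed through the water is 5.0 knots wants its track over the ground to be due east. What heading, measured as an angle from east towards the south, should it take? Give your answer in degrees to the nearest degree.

The current pushes perpendicular to the desired track; the heading must have a component into the current equal to 2.7 knots: 5.0 sin θ = 2.7.
sin θ = 0.5400, so θ = 32.684°.

33°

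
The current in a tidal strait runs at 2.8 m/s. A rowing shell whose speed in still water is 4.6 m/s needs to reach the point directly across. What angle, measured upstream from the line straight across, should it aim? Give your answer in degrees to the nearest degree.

37°

To cancel the current, the upstream component of the rowing shell's velocity must equal the flow: 4.6 sin θ = 2.8.
sin θ = 2.8 / 4.6 = 0.6087.
θ = arcsin(0.6087) = 37.495°.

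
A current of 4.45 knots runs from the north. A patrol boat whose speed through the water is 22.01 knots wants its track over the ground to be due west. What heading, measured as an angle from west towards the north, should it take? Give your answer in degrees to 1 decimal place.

11.7°

The current pushes perpendicular to the desired track; the heading must have a component into the current equal to 4.45 knots: 22.01 sin θ = 4.45.
sin θ = 0.2022, so θ = 11.665°.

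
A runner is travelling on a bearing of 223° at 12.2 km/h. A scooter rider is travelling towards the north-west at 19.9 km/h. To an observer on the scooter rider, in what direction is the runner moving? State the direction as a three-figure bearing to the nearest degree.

Taking east as x and north as y: runner velocity = (-8.320, -8.923) km/h; scooter rider velocity = (-14.071, 14.071) km/h.
Velocity of runner relative to scooter rider = (-8.320, -8.923) − (-14.071, 14.071) = (5.751, -22.994) km/h.
Bearing = atan2(5.75, -22.99) = 165.96° clockwise from north.

166°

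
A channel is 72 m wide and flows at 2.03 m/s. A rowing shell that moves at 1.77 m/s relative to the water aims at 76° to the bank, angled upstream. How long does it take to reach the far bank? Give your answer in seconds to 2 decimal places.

41.92 s

The component of the rowing shell's velocity perpendicular to the bank is 1.77 × sin 76° = 1.717 m/s.
The current is parallel to the bank, so it does not affect the crossing time.
Time = 72 / 1.717 = 41.923 s.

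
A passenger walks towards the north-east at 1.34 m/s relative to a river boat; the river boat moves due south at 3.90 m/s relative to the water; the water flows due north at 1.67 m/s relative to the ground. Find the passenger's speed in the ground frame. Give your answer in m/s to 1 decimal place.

In east/north components (m/s): passenger relative to river boat = (0.948, 0.948); river boat relative to water = (0.000, -3.900); water relative to ground = (0.000, 1.670).
Sum = (0.948, -1.282) m/s.
Speed = |(0.948, -1.282)| = 1.595 m/s.

1.6 m/s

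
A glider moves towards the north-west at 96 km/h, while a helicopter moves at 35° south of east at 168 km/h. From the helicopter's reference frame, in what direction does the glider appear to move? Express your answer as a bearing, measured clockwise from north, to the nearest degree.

Taking east as x and north as y: glider velocity = (-67.882, 67.882) km/h; helicopter velocity = (137.618, -96.361) km/h.
Velocity of glider relative to helicopter = (-67.882, 67.882) − (137.618, -96.361) = (-205.500, 164.243) km/h.
Bearing = atan2(-205.50, 164.24) = 308.63° clockwise from north.

309°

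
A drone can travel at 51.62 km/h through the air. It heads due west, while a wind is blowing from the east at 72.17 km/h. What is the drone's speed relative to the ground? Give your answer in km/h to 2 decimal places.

123.79 km/h

Taking east as x and north as y: velocity relative to the air = (-51.620, 0.000) km/h; the air relative to ground = (-72.170, 0.000) km/h.
Velocity relative to ground = (-51.620, 0.000) + (-72.170, 0.000) = (-123.790, 0.000) km/h.
Speed = |(-123.790, 0.000)| = 123.790 km/h.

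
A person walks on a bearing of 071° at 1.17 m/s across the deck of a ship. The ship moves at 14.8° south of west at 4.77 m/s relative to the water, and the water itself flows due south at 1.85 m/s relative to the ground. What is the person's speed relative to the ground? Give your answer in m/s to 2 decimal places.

4.42 m/s

In east/north components (m/s): person relative to ship = (1.106, 0.381); ship relative to water = (-4.612, -1.218); water relative to ground = (0.000, -1.850).
Sum = (-3.505, -2.688) m/s.
Speed = |(-3.505, -2.688)| = 4.417 m/s.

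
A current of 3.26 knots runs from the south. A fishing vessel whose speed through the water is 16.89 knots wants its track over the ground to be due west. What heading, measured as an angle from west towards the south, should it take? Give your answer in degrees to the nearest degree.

11°

The current pushes perpendicular to the desired track; the heading must have a component into the current equal to 3.26 knots: 16.89 sin θ = 3.26.
sin θ = 0.1930, so θ = 11.129°.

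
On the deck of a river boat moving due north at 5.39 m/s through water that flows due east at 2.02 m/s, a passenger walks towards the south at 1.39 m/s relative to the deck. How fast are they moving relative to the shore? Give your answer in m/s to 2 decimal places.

4.48 m/s

In east/north components (m/s): passenger relative to river boat = (0.000, -1.390); river boat relative to water = (0.000, 5.390); water relative to ground = (2.020, 0.000).
Sum = (2.020, 4.000) m/s.
Speed = |(2.020, 4.000)| = 4.481 m/s.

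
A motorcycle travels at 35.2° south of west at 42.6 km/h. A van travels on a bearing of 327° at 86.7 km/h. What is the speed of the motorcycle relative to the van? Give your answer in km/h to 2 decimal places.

Taking east as x and north as y: motorcycle velocity = (-34.810, -24.556) km/h; van velocity = (-47.220, 72.713) km/h.
Velocity of motorcycle relative to van = (-34.810, -24.556) − (-47.220, 72.713) = (12.410, -97.269) km/h.
Magnitude = |(12.410, -97.269)| = 98.057 km/h.

98.06 km/h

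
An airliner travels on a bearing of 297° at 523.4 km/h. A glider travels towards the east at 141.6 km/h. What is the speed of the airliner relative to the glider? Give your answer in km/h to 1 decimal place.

652.7 km/h

Taking east as x and north as y: airliner velocity = (-466.353, 237.619) km/h; glider velocity = (141.600, 0.000) km/h.
Velocity of airliner relative to glider = (-466.353, 237.619) − (141.600, 0.000) = (-607.953, 237.619) km/h.
Magnitude = |(-607.953, 237.619)| = 652.740 km/h.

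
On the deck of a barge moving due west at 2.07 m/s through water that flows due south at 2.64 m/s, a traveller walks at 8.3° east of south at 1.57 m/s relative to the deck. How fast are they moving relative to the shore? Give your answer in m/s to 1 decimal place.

In east/north components (m/s): traveller relative to barge = (0.227, -1.554); barge relative to water = (-2.070, 0.000); water relative to ground = (0.000, -2.640).
Sum = (-1.843, -4.194) m/s.
Speed = |(-1.843, -4.194)| = 4.581 m/s.

4.6 m/s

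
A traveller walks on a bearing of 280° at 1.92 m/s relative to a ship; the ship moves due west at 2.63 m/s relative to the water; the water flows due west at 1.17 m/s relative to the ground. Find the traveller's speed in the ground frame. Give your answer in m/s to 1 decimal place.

In east/north components (m/s): traveller relative to ship = (-1.891, 0.333); ship relative to water = (-2.630, 0.000); water relative to ground = (-1.170, 0.000).
Sum = (-5.691, 0.333) m/s.
Speed = |(-5.691, 0.333)| = 5.701 m/s.

5.7 m/s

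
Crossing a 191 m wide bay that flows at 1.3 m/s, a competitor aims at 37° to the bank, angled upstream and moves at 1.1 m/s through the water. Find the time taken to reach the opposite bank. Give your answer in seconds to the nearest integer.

The component of the competitor's velocity perpendicular to the bank is 1.1 × sin 37° = 0.662 m/s.
The current is parallel to the bank, so it does not affect the crossing time.
Time = 191 / 0.662 = 288.521 s.

289 s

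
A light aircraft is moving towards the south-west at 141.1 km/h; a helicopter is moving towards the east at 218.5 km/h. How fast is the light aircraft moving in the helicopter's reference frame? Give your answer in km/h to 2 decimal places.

333.54 km/h

Taking east as x and north as y: light aircraft velocity = (-99.773, -99.773) km/h; helicopter velocity = (218.500, 0.000) km/h.
Velocity of light aircraft relative to helicopter = (-99.773, -99.773) − (218.500, 0.000) = (-318.273, -99.773) km/h.
Magnitude = |(-318.273, -99.773)| = 333.545 km/h.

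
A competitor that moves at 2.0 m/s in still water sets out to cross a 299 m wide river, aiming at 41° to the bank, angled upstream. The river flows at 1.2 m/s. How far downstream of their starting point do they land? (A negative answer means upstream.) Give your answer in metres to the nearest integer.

-71 m

Perpendicular speed = 1.312 m/s; crossing time = 299 / 1.312 = 227.876 s.
Net downstream speed = -0.309 m/s.
Drift = -0.309 × 227.876 = -70.509 m (upstream).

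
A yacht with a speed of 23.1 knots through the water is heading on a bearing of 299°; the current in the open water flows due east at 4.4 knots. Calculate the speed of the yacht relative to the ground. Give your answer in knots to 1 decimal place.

Taking east as x and north as y: velocity relative to the water = (-20.204, 11.199) knots; the water relative to ground = (4.400, 0.000) knots.
Velocity relative to ground = (-20.204, 11.199) + (4.400, 0.000) = (-15.804, 11.199) knots.
Speed = |(-15.804, 11.199)| = 19.369 knots.

19.4 knots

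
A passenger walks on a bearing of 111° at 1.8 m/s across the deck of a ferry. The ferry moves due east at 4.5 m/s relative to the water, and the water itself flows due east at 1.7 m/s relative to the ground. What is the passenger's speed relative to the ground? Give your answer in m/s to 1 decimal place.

7.9 m/s

In east/north components (m/s): passenger relative to ferry = (1.680, -0.645); ferry relative to water = (4.500, 0.000); water relative to ground = (1.700, 0.000).
Sum = (7.880, -0.645) m/s.
Speed = |(7.880, -0.645)| = 7.907 m/s.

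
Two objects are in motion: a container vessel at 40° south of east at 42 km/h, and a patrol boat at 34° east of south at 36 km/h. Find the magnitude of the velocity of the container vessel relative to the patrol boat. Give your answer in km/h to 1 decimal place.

Taking east as x and north as y: container vessel velocity = (32.174, -26.997) km/h; patrol boat velocity = (20.131, -29.845) km/h.
Velocity of container vessel relative to patrol boat = (32.174, -26.997) − (20.131, -29.845) = (12.043, 2.848) km/h.
Magnitude = |(12.043, 2.848)| = 12.375 km/h.

12.4 km/h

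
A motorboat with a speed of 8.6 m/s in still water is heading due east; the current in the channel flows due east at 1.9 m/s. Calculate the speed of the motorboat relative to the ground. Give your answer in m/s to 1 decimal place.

Taking east as x and north as y: velocity relative to the water = (8.600, 0.000) m/s; the water relative to ground = (1.900, 0.000) m/s.
Velocity relative to ground = (8.600, 0.000) + (1.900, 0.000) = (10.500, 0.000) m/s.
Speed = |(10.500, 0.000)| = 10.500 m/s.

10.5 m/s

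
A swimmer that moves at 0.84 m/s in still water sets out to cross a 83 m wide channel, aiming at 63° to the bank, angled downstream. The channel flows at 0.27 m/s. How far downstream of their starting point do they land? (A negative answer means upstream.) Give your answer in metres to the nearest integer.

72 m

Perpendicular speed = 0.748 m/s; crossing time = 83 / 0.748 = 110.897 s.
Net downstream speed = 0.651 m/s.
Drift = 0.651 × 110.897 = 72.233 m (downstream).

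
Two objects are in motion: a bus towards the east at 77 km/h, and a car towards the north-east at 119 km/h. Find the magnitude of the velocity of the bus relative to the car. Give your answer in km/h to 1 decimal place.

Taking east as x and north as y: bus velocity = (77.000, 0.000) km/h; car velocity = (84.146, 84.146) km/h.
Velocity of bus relative to car = (77.000, 0.000) − (84.146, 84.146) = (-7.146, -84.146) km/h.
Magnitude = |(-7.146, -84.146)| = 84.449 km/h.

84.4 km/h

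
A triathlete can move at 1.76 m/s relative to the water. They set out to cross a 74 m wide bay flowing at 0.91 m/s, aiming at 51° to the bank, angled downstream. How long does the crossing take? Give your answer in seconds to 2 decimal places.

The component of the triathlete's velocity perpendicular to the bank is 1.76 × sin 51° = 1.368 m/s.
The flow acts along the bank and has no component across it.
Time = 74 / 1.368 = 54.102 s.

54.10 s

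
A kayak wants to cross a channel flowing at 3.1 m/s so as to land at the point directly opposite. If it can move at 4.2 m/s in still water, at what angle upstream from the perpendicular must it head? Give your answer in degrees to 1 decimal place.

47.6°

To cancel the current, the upstream component of the kayak's velocity must equal the flow: 4.2 sin θ = 3.1.
sin θ = 3.1 / 4.2 = 0.7381.
θ = arcsin(0.7381) = 47.569°.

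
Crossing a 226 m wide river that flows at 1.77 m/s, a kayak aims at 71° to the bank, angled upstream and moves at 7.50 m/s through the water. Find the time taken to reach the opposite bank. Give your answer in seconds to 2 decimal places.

31.87 s

The component of the kayak's velocity perpendicular to the bank is 7.50 × sin 71° = 7.091 m/s.
The current is parallel to the bank, so it does not affect the crossing time.
Time = 226 / 7.091 = 31.870 s.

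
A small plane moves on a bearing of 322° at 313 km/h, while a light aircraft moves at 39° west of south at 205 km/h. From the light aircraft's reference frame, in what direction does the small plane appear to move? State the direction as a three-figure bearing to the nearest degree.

351°

Taking east as x and north as y: small plane velocity = (-192.702, 246.647) km/h; light aircraft velocity = (-129.011, -159.315) km/h.
Velocity of small plane relative to light aircraft = (-192.702, 246.647) − (-129.011, -159.315) = (-63.691, 405.962) km/h.
Bearing = atan2(-63.69, 405.96) = 351.08° clockwise from north.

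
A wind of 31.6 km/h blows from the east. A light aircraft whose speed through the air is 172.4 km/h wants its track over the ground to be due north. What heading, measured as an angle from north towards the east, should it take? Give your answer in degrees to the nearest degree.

The wind pushes perpendicular to the desired track; the heading must have a component into the wind equal to 31.6 km/h: 172.4 sin θ = 31.6.
sin θ = 0.1833, so θ = 10.562°.

11°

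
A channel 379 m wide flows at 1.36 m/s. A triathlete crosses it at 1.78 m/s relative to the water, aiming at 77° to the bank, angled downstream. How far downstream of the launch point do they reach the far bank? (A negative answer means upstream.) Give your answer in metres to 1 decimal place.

Perpendicular speed = 1.734 m/s; crossing time = 379 / 1.734 = 218.522 s.
Net downstream speed = 1.760 m/s.
Drift = 1.760 × 218.522 = 384.689 m (downstream).

384.7 m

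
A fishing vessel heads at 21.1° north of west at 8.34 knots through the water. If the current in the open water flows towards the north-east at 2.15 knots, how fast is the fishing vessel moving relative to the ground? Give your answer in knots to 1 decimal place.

Taking east as x and north as y: velocity relative to the water = (-7.781, 3.002) knots; the water relative to ground = (1.520, 1.520) knots.
Velocity relative to ground = (-7.781, 3.002) + (1.520, 1.520) = (-6.261, 4.523) knots.
Speed = |(-6.261, 4.523)| = 7.723 knots.

7.7 knots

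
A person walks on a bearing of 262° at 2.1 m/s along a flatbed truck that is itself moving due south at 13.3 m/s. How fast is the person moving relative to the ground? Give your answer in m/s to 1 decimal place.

Taking east as x and north as y: flatbed truck velocity = (0.000, -13.300) m/s; person velocity relative to flatbed truck = (-2.080, -0.292) m/s.
Velocity relative to ground = (0.000, -13.300) + (-2.080, -0.292) = (-2.080, -13.592) m/s.
Speed = |(-2.080, -13.592)| = 13.750 m/s.

13.8 m/s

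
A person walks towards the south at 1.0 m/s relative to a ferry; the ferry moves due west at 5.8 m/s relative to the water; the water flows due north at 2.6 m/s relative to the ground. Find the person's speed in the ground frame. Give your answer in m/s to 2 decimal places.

6.02 m/s

In east/north components (m/s): person relative to ferry = (0.000, -1.000); ferry relative to water = (-5.800, 0.000); water relative to ground = (0.000, 2.600).
Sum = (-5.800, 1.600) m/s.
Speed = |(-5.800, 1.600)| = 6.017 m/s.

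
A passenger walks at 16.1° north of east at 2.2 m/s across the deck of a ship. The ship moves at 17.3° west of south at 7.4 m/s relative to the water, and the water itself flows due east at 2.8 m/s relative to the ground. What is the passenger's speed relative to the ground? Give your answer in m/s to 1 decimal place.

In east/north components (m/s): passenger relative to ship = (2.114, 0.610); ship relative to water = (-2.201, -7.065); water relative to ground = (2.800, 0.000).
Sum = (2.713, -6.455) m/s.
Speed = |(2.713, -6.455)| = 7.002 m/s.

7.0 m/s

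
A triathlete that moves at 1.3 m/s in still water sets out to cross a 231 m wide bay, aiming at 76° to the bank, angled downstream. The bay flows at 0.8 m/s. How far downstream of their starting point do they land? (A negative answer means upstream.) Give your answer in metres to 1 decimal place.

204.1 m

Perpendicular speed = 1.261 m/s; crossing time = 231 / 1.261 = 183.132 s.
Net downstream speed = 1.114 m/s.
Drift = 1.114 × 183.132 = 204.100 m (downstream).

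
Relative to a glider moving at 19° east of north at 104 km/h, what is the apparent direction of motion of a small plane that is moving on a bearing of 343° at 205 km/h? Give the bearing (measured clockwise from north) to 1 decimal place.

Taking east as x and north as y: small plane velocity = (-59.936, 196.042) km/h; glider velocity = (33.859, 98.334) km/h.
Velocity of small plane relative to glider = (-59.936, 196.042) − (33.859, 98.334) = (-93.795, 97.709) km/h.
Bearing = atan2(-93.80, 97.71) = 316.17° clockwise from north.

316.2°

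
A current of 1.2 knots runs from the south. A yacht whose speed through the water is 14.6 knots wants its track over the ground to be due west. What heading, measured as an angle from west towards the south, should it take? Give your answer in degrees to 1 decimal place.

4.7°

The current pushes perpendicular to the desired track; the heading must have a component into the current equal to 1.2 knots: 14.6 sin θ = 1.2.
sin θ = 0.0822, so θ = 4.715°.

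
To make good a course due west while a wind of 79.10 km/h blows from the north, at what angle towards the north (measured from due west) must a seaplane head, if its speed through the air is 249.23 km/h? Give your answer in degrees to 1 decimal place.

The wind pushes perpendicular to the desired track; the heading must have a component into the wind equal to 79.10 km/h: 249.23 sin θ = 79.10.
sin θ = 0.3174, so θ = 18.504°.

18.5°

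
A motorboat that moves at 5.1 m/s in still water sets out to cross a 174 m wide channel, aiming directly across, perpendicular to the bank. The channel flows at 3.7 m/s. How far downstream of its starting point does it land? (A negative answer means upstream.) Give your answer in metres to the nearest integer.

126 m

Perpendicular speed = 5.100 m/s; crossing time = 174 / 5.100 = 34.118 s.
Net downstream speed = 3.700 m/s.
Drift = 3.700 × 34.118 = 126.235 m (downstream).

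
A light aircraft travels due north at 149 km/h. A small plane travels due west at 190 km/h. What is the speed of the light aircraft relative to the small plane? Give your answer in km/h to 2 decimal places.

241.46 km/h

Taking east as x and north as y: light aircraft velocity = (0.000, 149.000) km/h; small plane velocity = (-190.000, 0.000) km/h.
Velocity of light aircraft relative to small plane = (0.000, 149.000) − (-190.000, 0.000) = (190.000, 149.000) km/h.
Magnitude = |(190.000, 149.000)| = 241.456 km/h.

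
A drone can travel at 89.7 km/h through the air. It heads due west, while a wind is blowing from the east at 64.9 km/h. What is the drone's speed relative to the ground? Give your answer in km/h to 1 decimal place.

Taking east as x and north as y: velocity relative to the air = (-89.700, 0.000) km/h; the air relative to ground = (-64.900, 0.000) km/h.
Velocity relative to ground = (-89.700, 0.000) + (-64.900, 0.000) = (-154.600, 0.000) km/h.
Speed = |(-154.600, 0.000)| = 154.600 km/h.

154.6 km/h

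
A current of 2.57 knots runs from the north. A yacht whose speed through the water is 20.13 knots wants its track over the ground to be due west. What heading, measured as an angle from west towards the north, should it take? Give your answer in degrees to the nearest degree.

The current pushes perpendicular to the desired track; the heading must have a component into the current equal to 2.57 knots: 20.13 sin θ = 2.57.
sin θ = 0.1277, so θ = 7.335°.

7°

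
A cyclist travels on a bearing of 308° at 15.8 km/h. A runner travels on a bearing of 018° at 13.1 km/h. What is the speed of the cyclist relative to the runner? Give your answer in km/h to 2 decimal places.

Taking east as x and north as y: cyclist velocity = (-12.451, 9.727) km/h; runner velocity = (4.048, 12.459) km/h.
Velocity of cyclist relative to runner = (-12.451, 9.727) − (4.048, 12.459) = (-16.499, -2.731) km/h.
Magnitude = |(-16.499, -2.731)| = 16.723 km/h.

16.72 km/h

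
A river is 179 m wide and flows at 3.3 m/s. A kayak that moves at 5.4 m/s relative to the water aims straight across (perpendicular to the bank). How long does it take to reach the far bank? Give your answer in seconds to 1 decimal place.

The component of the kayak's velocity perpendicular to the bank is 5.4 m/s.
Only the cross-stream component determines the crossing time; the current contributes nothing perpendicular to the bank.
Time = 179 / 5.400 = 33.148 s.

33.1 s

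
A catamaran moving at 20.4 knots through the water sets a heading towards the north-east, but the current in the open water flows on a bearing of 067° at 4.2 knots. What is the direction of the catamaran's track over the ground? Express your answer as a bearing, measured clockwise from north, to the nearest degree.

049°

Taking east as x and north as y: velocity relative to the water = (14.425, 14.425) knots; the water relative to ground = (3.866, 1.641) knots.
Velocity relative to ground = (14.425, 14.425) + (3.866, 1.641) = (18.291, 16.066) knots.
Bearing = atan2(18.29, 16.07) = 48.71° clockwise from north.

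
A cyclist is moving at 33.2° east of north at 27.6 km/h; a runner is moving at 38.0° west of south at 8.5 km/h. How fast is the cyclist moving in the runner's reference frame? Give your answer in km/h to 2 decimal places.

36.08 km/h

Taking east as x and north as y: cyclist velocity = (15.113, 23.095) km/h; runner velocity = (-5.233, -6.698) km/h.
Velocity of cyclist relative to runner = (15.113, 23.095) − (-5.233, -6.698) = (20.346, 29.793) km/h.
Magnitude = |(20.346, 29.793)| = 36.077 km/h.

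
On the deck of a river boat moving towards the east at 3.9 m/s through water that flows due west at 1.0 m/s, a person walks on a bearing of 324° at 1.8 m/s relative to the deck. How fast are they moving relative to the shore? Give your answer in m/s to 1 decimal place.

In east/north components (m/s): person relative to river boat = (-1.058, 1.456); river boat relative to water = (3.900, 0.000); water relative to ground = (-1.000, 0.000).
Sum = (1.842, 1.456) m/s.
Speed = |(1.842, 1.456)| = 2.348 m/s.

2.3 m/s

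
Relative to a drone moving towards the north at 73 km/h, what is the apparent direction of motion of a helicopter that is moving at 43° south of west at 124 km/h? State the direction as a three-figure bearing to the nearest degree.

Taking east as x and north as y: helicopter velocity = (-90.688, -84.568) km/h; drone velocity = (0.000, 73.000) km/h.
Velocity of helicopter relative to drone = (-90.688, -84.568) − (0.000, 73.000) = (-90.688, -157.568) km/h.
Bearing = atan2(-90.69, -157.57) = 209.92° clockwise from north.

210°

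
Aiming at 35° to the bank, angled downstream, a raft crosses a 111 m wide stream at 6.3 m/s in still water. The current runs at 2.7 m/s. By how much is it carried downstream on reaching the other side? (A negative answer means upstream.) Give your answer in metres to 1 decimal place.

241.5 m

Perpendicular speed = 3.614 m/s; crossing time = 111 / 3.614 = 30.718 s.
Net downstream speed = 7.861 m/s.
Drift = 7.861 × 30.718 = 241.463 m (downstream).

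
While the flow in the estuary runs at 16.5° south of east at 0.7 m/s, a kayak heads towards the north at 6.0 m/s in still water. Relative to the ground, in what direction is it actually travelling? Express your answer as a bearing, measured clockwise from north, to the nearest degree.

Taking east as x and north as y: velocity relative to the water = (0.000, 6.000) m/s; the water relative to ground = (0.671, -0.199) m/s.
Velocity relative to ground = (0.000, 6.000) + (0.671, -0.199) = (0.671, 5.801) m/s.
Bearing = atan2(0.67, 5.80) = 6.60° clockwise from north.

007°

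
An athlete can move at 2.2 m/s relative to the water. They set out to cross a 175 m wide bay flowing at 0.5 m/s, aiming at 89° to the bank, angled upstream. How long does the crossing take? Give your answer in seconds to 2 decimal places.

The component of the athlete's velocity perpendicular to the bank is 2.2 × sin 89° = 2.200 m/s.
The flow acts along the bank and has no component across it.
Time = 175 / 2.200 = 79.558 s.

79.56 s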